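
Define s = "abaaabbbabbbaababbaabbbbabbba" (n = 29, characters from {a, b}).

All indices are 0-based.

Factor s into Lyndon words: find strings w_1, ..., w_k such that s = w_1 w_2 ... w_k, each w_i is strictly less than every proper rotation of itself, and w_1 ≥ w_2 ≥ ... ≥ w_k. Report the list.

["ab", "aaabbbabbbaababbaabbbbabbb", "a"]

emit factor 1: 'ab' (i=0, period=2)
emit factor 2: 'aaabbbabbbaababbaabbbbabbb' (i=2, period=26)
emit factor 3: 'a' (i=28, period=1)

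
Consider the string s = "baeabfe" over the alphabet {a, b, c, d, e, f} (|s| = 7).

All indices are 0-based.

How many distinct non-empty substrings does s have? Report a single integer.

25

sorted suffixes:
  #0 SA[0]=3  'abfe'
  #1 SA[1]=1  'aeabfe'
  #2 SA[2]=0  'baeabfe'
  #3 SA[3]=4  'bfe'
  #4 SA[4]=6  'e'
  #5 SA[5]=2  'eabfe'
  #6 SA[6]=5  'fe'

SA = [3, 1, 0, 4, 6, 2, 5]
[i] adj suffixes → lcp
  [1] 3/1 → 1 ('a')
  [2] 1/0 → 0 ('')
  [3] 0/4 → 1 ('b')
  [4] 4/6 → 0 ('')
  [5] 6/2 → 1 ('e')
  [6] 2/5 → 0 ('')

n(n+1)/2 = 7·8/2 = 28
Σ LCP = 0 + 1 + 0 + 1 + 0 + 1 + 0 = 3
distinct = 28 − 3 = 25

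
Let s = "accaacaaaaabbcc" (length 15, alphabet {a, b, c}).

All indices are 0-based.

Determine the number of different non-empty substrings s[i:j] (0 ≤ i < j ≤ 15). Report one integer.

97

rank→(start, suffix):
  0 → (6, 'aaaaabbcc')
  1 → (7, 'aaaabbcc')
  2 → (8, 'aaabbcc')
  3 → (9, 'aabbcc')
  4 → (3, 'aacaaaaabbcc')
  5 → (10, 'abbcc')
  6 → (4, 'acaaaaabbcc')
  7 → (0, 'accaacaaaaabbcc')
  8 → (11, 'bbcc')
  9 → (12, 'bcc')
  10 → (14, 'c')
  11 → (5, 'caaaaabbcc')
  12 → (2, 'caacaaaaabbcc')
  13 → (13, 'cc')
  14 → (1, 'ccaacaaaaabbcc')

SA = [6, 7, 8, 9, 3, 10, 4, 0, 11, 12, 14, 5, 2, 13, 1]
[i] adj suffixes → lcp
  [1] 6/7 → 4 ('aaaa')
  [2] 7/8 → 3 ('aaa')
  [3] 8/9 → 2 ('aa')
  [4] 9/3 → 2 ('aa')
  [5] 3/10 → 1 ('a')
  [6] 10/4 → 1 ('a')
  [7] 4/0 → 2 ('ac')
  [8] 0/11 → 0 ('')
  [9] 11/12 → 1 ('b')
  [10] 12/14 → 0 ('')
  [11] 14/5 → 1 ('c')
  [12] 5/2 → 3 ('caa')
  [13] 2/13 → 1 ('c')
  [14] 13/1 → 2 ('cc')

n(n+1)/2 = 15·16/2 = 120
Σ LCP = 0 + 4 + 3 + 2 + 2 + 1 + 1 + 2 + 0 + 1 + 0 + 1 + 3 + 1 + 2 = 23
distinct = 120 − 23 = 97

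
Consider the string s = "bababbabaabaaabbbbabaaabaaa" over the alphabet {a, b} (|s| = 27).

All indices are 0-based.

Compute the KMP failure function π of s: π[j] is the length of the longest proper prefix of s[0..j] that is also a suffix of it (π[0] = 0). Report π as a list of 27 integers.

[0, 0, 1, 2, 3, 1, 2, 3, 4, 0, 1, 2, 0, 0, 1, 1, 1, 1, 2, 3, 4, 0, 0, 1, 2, 0, 0]

π[0] = 0
j=1 s[j]='a': π[1]=0 (border '')
j=2 s[j]='b': π[2]=1 (border 'b')
j=3 s[j]='a': π[3]=2 (border 'ba')
j=4 s[j]='b': π[4]=3 (border 'bab')
j=5 s[j]='b': k: 3→1→0; π[5]=1 (border 'b')
j=6 s[j]='a': π[6]=2 (border 'ba')
j=7 s[j]='b': π[7]=3 (border 'bab')
j=8 s[j]='a': π[8]=4 (border 'baba')
j=9 s[j]='a': k: 4→2→0; π[9]=0 (border '')
j=10 s[j]='b': π[10]=1 (border 'b')
j=11 s[j]='a': π[11]=2 (border 'ba')
j=12 s[j]='a': k: 2→0; π[12]=0 (border '')
j=13 s[j]='a': π[13]=0 (border '')
j=14 s[j]='b': π[14]=1 (border 'b')
j=15 s[j]='b': k: 1→0; π[15]=1 (border 'b')
j=16 s[j]='b': k: 1→0; π[16]=1 (border 'b')
j=17 s[j]='b': k: 1→0; π[17]=1 (border 'b')
j=18 s[j]='a': π[18]=2 (border 'ba')
j=19 s[j]='b': π[19]=3 (border 'bab')
j=20 s[j]='a': π[20]=4 (border 'baba')
j=21 s[j]='a': k: 4→2→0; π[21]=0 (border '')
j=22 s[j]='a': π[22]=0 (border '')
j=23 s[j]='b': π[23]=1 (border 'b')
j=24 s[j]='a': π[24]=2 (border 'ba')
j=25 s[j]='a': k: 2→0; π[25]=0 (border '')
j=26 s[j]='a': π[26]=0 (border '')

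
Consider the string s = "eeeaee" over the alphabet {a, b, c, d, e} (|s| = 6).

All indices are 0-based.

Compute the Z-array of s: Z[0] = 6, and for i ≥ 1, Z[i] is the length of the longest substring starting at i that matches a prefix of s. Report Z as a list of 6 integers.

[6, 2, 1, 0, 2, 1]

Z[0]=6
i=1: i≥r, start 0; Z[1]=2 extend→box=[1,3)
i=2: min(r-i=1, Z[1]=2)=1; Z[2]=1
i=3: i≥r, start 0; Z[3]=0
i=4: i≥r, start 0; Z[4]=2 extend→box=[4,6)
i=5: min(r-i=1, Z[1]=2)=1; Z[5]=1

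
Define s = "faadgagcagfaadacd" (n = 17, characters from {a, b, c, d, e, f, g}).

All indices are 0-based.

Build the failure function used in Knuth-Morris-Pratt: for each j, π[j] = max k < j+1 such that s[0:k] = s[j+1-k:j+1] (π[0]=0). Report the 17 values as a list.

π[0] = 0
j=1 s[j]='a': π[1]=0 (border '')
j=2 s[j]='a': π[2]=0 (border '')
j=3 s[j]='d': π[3]=0 (border '')
j=4 s[j]='g': π[4]=0 (border '')
j=5 s[j]='a': π[5]=0 (border '')
j=6 s[j]='g': π[6]=0 (border '')
j=7 s[j]='c': π[7]=0 (border '')
j=8 s[j]='a': π[8]=0 (border '')
j=9 s[j]='g': π[9]=0 (border '')
j=10 s[j]='f': π[10]=1 (border 'f')
j=11 s[j]='a': π[11]=2 (border 'fa')
j=12 s[j]='a': π[12]=3 (border 'faa')
j=13 s[j]='d': π[13]=4 (border 'faad')
j=14 s[j]='a': k: 4→0; π[14]=0 (border '')
j=15 s[j]='c': π[15]=0 (border '')
j=16 s[j]='d': π[16]=0 (border '')

[0, 0, 0, 0, 0, 0, 0, 0, 0, 0, 1, 2, 3, 4, 0, 0, 0]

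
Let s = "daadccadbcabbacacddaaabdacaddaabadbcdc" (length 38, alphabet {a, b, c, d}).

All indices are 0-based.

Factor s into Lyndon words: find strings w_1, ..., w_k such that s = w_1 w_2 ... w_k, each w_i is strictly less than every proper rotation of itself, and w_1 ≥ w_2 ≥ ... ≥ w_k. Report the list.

emit factor 1: 'd' (i=0, period=1)
emit factor 2: 'aadccadbcabbacacdd' (i=1, period=18)
emit factor 3: 'aaabdacaddaabadbcdc' (i=19, period=19)

["d", "aadccadbcabbacacdd", "aaabdacaddaabadbcdc"]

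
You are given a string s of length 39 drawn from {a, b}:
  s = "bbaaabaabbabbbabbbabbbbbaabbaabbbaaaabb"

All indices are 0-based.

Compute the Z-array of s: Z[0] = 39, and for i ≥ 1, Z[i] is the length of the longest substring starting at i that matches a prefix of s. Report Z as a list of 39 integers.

[39, 1, 0, 0, 0, 1, 0, 0, 3, 1, 0, 2, 3, 1, 0, 2, 3, 1, 0, 2, 2, 2, 4, 1, 0, 0, 4, 1, 0, 0, 2, 5, 1, 0, 0, 0, 0, 2, 1]

Z[0]=39
i=1: fresh scan; Z[1]=1 scan→box=[1,2)
i=2: fresh scan; Z[2]=0
i=3: fresh scan; Z[3]=0
i=4: fresh scan; Z[4]=0
i=5: fresh scan; Z[5]=1 scan→box=[5,6)
i=6: fresh scan; Z[6]=0
i=7: fresh scan; Z[7]=0
i=8: fresh scan; Z[8]=3 scan→box=[8,11)
i=9: min(r-i=2, Z[1]=1)=1; Z[9]=1
i=10: min(r-i=1, Z[2]=0)=0; Z[10]=0
i=11: fresh scan; Z[11]=2 scan→box=[11,13)
i=12: min(r-i=1, Z[1]=1)=1; Z[12]=3 scan→box=[12,15)
i=13: min(r-i=2, Z[1]=1)=1; Z[13]=1
i=14: min(r-i=1, Z[2]=0)=0; Z[14]=0
i=15: fresh scan; Z[15]=2 scan→box=[15,17)
i=16: min(r-i=1, Z[1]=1)=1; Z[16]=3 scan→box=[16,19)
i=17: min(r-i=2, Z[1]=1)=1; Z[17]=1
i=18: min(r-i=1, Z[2]=0)=0; Z[18]=0
i=19: fresh scan; Z[19]=2 scan→box=[19,21)
i=20: min(r-i=1, Z[1]=1)=1; Z[20]=2 scan→box=[20,22)
i=21: min(r-i=1, Z[1]=1)=1; Z[21]=2 scan→box=[21,23)
i=22: min(r-i=1, Z[1]=1)=1; Z[22]=4 scan→box=[22,26)
i=23: min(r-i=3, Z[1]=1)=1; Z[23]=1
i=24: min(r-i=2, Z[2]=0)=0; Z[24]=0
i=25: min(r-i=1, Z[3]=0)=0; Z[25]=0
i=26: fresh scan; Z[26]=4 scan→box=[26,30)
i=27: min(r-i=3, Z[1]=1)=1; Z[27]=1
i=28: min(r-i=2, Z[2]=0)=0; Z[28]=0
i=29: min(r-i=1, Z[3]=0)=0; Z[29]=0
i=30: fresh scan; Z[30]=2 scan→box=[30,32)
i=31: min(r-i=1, Z[1]=1)=1; Z[31]=5 scan→box=[31,36)
i=32: min(r-i=4, Z[1]=1)=1; Z[32]=1
i=33: min(r-i=3, Z[2]=0)=0; Z[33]=0
i=34: min(r-i=2, Z[3]=0)=0; Z[34]=0
i=35: min(r-i=1, Z[4]=0)=0; Z[35]=0
i=36: fresh scan; Z[36]=0
i=37: fresh scan; Z[37]=2 scan→box=[37,39)
i=38: min(r-i=1, Z[1]=1)=1; Z[38]=1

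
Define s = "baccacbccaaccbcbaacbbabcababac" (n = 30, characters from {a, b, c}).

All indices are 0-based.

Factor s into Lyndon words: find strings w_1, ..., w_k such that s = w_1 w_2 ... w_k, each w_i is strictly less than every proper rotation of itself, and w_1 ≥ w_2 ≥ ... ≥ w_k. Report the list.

emit factor 1: 'b' (i=0, period=1)
emit factor 2: 'acc' (i=1, period=3)
emit factor 3: 'acbcc' (i=4, period=5)
emit factor 4: 'aaccbcb' (i=9, period=7)
emit factor 5: 'aacbbabcababac' (i=16, period=14)

["b", "acc", "acbcc", "aaccbcb", "aacbbabcababac"]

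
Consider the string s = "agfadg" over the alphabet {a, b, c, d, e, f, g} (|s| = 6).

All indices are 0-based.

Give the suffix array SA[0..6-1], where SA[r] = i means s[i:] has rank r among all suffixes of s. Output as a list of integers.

[3, 0, 4, 2, 5, 1]

sorted suffixes:
  #0 SA[0]=3  'adg'
  #1 SA[1]=0  'agfadg'
  #2 SA[2]=4  'dg'
  #3 SA[3]=2  'fadg'
  #4 SA[4]=5  'g'
  #5 SA[5]=1  'gfadg'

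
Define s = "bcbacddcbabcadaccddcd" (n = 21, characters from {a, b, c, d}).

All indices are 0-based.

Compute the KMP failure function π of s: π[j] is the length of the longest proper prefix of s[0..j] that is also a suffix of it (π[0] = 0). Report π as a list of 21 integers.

π[0] = 0
j=1 s[j]='c': π[1]=0 (border '')
j=2 s[j]='b': π[2]=1 (border 'b')
j=3 s[j]='a': k: 1→0; π[3]=0 (border '')
j=4 s[j]='c': π[4]=0 (border '')
j=5 s[j]='d': π[5]=0 (border '')
j=6 s[j]='d': π[6]=0 (border '')
j=7 s[j]='c': π[7]=0 (border '')
j=8 s[j]='b': π[8]=1 (border 'b')
j=9 s[j]='a': k: 1→0; π[9]=0 (border '')
j=10 s[j]='b': π[10]=1 (border 'b')
j=11 s[j]='c': π[11]=2 (border 'bc')
j=12 s[j]='a': k: 2→0; π[12]=0 (border '')
j=13 s[j]='d': π[13]=0 (border '')
j=14 s[j]='a': π[14]=0 (border '')
j=15 s[j]='c': π[15]=0 (border '')
j=16 s[j]='c': π[16]=0 (border '')
j=17 s[j]='d': π[17]=0 (border '')
j=18 s[j]='d': π[18]=0 (border '')
j=19 s[j]='c': π[19]=0 (border '')
j=20 s[j]='d': π[20]=0 (border '')

[0, 0, 1, 0, 0, 0, 0, 0, 1, 0, 1, 2, 0, 0, 0, 0, 0, 0, 0, 0, 0]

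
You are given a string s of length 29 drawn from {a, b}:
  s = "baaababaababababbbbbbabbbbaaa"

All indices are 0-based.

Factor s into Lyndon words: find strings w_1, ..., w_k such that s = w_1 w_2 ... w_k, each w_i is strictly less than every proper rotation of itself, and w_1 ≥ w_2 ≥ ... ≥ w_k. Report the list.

["b", "aaababaababababbbbbbabbbb", "a", "a", "a"]

emit factor 1: 'b' (i=0, period=1)
emit factor 2: 'aaababaababababbbbbbabbbb' (i=1, period=25)
emit factor 3: 'a' (i=26, period=1)
emit factor 4: 'a' (i=27, period=1)
emit factor 5: 'a' (i=28, period=1)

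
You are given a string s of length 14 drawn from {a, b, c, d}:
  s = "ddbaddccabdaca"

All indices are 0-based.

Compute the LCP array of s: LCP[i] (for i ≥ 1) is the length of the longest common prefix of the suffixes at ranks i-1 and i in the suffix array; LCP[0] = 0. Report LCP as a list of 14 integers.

[0, 1, 1, 1, 0, 1, 0, 2, 1, 0, 1, 1, 1, 2]

rank | idx | suffix
   0 |  13 | a
   1 |   8 | abdaca
   2 |  11 | aca
   3 |   3 | addccabdaca
   4 |   2 | baddccabdaca
   5 |   9 | bdaca
   6 |  12 | ca
   7 |   7 | cabdaca
   8 |   6 | ccabdaca
   9 |  10 | daca
  10 |   1 | dbaddccabdaca
  11 |   5 | dccabdaca
  12 |   0 | ddbaddccabdaca
  13 |   4 | ddccabdaca

SA = [13, 8, 11, 3, 2, 9, 12, 7, 6, 10, 1, 5, 0, 4]
i: (SA[i-1],SA[i]) lcp shared
  1: (13,8) 1 'a'
  2: (8,11) 1 'a'
  3: (11,3) 1 'a'
  4: (3,2) 0 ''
  5: (2,9) 1 'b'
  6: (9,12) 0 ''
  7: (12,7) 2 'ca'
  8: (7,6) 1 'c'
  9: (6,10) 0 ''
  10: (10,1) 1 'd'
  11: (1,5) 1 'd'
  12: (5,0) 1 'd'
  13: (0,4) 2 'dd'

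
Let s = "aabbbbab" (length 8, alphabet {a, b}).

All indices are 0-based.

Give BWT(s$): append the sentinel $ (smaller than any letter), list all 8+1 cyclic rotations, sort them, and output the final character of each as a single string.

b$baabbba

rank  rotation   last
    0  $aabbbbab  b
    1  aabbbbab$  $
    2  ab$aabbbb  b
    3  abbbbab$a  a
    4  b$aabbbba  a
    5  bab$aabbb  b
    6  bbab$aabb  b
    7  bbbab$aab  b
    8  bbbbab$aa  a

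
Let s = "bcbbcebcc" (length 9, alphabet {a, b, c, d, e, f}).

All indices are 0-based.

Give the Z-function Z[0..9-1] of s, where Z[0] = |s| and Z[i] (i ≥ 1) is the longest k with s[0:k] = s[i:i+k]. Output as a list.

[9, 0, 1, 2, 0, 0, 2, 0, 0]

Z[0]=9
i=1: fresh scan; Z[1]=0
i=2: fresh scan; Z[2]=1 extend→box=[2,3)
i=3: fresh scan; Z[3]=2 extend→box=[3,5)
i=4: min(r-i=1, Z[1]=0)=0; Z[4]=0
i=5: fresh scan; Z[5]=0
i=6: fresh scan; Z[6]=2 extend→box=[6,8)
i=7: min(r-i=1, Z[1]=0)=0; Z[7]=0
i=8: fresh scan; Z[8]=0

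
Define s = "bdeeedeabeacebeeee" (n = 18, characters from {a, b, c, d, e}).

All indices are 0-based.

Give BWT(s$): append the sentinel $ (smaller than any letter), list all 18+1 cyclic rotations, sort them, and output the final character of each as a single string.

eee$aeaebedbceeeedb

rank  rotation             last
    0  $bdeeedeabeacebeeee  e
    1  abeacebeeee$bdeeede  e
    2  acebeeee$bdeeedeabe  e
    3  bdeeedeabeacebeeee$  $
    4  beacebeeee$bdeeedea  a
    5  beeee$bdeeedeabeace  e
    6  cebeeee$bdeeedeabea  a
    7  deabeacebeeee$bdeee  e
    8  deeedeabeacebeeee$b  b
    9  e$bdeeedeabeacebeee  e
   10  eabeacebeeee$bdeeed  d
   11  eacebeeee$bdeeedeab  b
   12  ebeeee$bdeeedeabeac  c
   13  edeabeacebeeee$bdee  e
   14  ee$bdeeedeabeacebee  e
   15  eedeabeacebeeee$bde  e
   16  eee$bdeeedeabeacebe  e
   17  eeedeabeacebeeee$bd  d
   18  eeee$bdeeedeabeaceb  b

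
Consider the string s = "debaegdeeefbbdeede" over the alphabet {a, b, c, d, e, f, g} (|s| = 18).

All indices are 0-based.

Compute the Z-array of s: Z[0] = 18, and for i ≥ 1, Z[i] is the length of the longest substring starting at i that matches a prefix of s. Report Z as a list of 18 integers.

[18, 0, 0, 0, 0, 0, 2, 0, 0, 0, 0, 0, 0, 2, 0, 0, 2, 0]

Z[0]=18
i=1: fresh scan; Z[1]=0
i=2: fresh scan; Z[2]=0
i=3: fresh scan; Z[3]=0
i=4: fresh scan; Z[4]=0
i=5: fresh scan; Z[5]=0
i=6: fresh scan; Z[6]=2 extend→box=[6,8)
i=7: min(r-i=1, Z[1]=0)=0; Z[7]=0
i=8: fresh scan; Z[8]=0
i=9: fresh scan; Z[9]=0
i=10: fresh scan; Z[10]=0
i=11: fresh scan; Z[11]=0
i=12: fresh scan; Z[12]=0
i=13: fresh scan; Z[13]=2 extend→box=[13,15)
i=14: min(r-i=1, Z[1]=0)=0; Z[14]=0
i=15: fresh scan; Z[15]=0
i=16: fresh scan; Z[16]=2 extend→box=[16,18)
i=17: min(r-i=1, Z[1]=0)=0; Z[17]=0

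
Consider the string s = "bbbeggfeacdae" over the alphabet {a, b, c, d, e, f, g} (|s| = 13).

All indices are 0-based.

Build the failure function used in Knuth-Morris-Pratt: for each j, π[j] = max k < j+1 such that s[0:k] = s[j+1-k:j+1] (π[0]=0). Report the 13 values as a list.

π[0] = 0
j=1 s[j]='b': π[1]=1 (border 'b')
j=2 s[j]='b': π[2]=2 (border 'bb')
j=3 s[j]='e': k: 2→1→0; π[3]=0 (border '')
j=4 s[j]='g': π[4]=0 (border '')
j=5 s[j]='g': π[5]=0 (border '')
j=6 s[j]='f': π[6]=0 (border '')
j=7 s[j]='e': π[7]=0 (border '')
j=8 s[j]='a': π[8]=0 (border '')
j=9 s[j]='c': π[9]=0 (border '')
j=10 s[j]='d': π[10]=0 (border '')
j=11 s[j]='a': π[11]=0 (border '')
j=12 s[j]='e': π[12]=0 (border '')

[0, 1, 2, 0, 0, 0, 0, 0, 0, 0, 0, 0, 0]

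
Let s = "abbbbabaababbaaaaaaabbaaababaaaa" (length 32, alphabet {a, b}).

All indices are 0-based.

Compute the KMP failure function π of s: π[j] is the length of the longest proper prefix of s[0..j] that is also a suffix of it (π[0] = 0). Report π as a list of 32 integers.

[0, 0, 0, 0, 0, 1, 2, 1, 1, 2, 1, 2, 3, 1, 1, 1, 1, 1, 1, 1, 2, 3, 1, 1, 1, 2, 1, 2, 1, 1, 1, 1]

π[0] = 0
j=1 s[j]='b': π[1]=0 (border '')
j=2 s[j]='b': π[2]=0 (border '')
j=3 s[j]='b': π[3]=0 (border '')
j=4 s[j]='b': π[4]=0 (border '')
j=5 s[j]='a': π[5]=1 (border 'a')
j=6 s[j]='b': π[6]=2 (border 'ab')
j=7 s[j]='a': k: 2→0; π[7]=1 (border 'a')
j=8 s[j]='a': k: 1→0; π[8]=1 (border 'a')
j=9 s[j]='b': π[9]=2 (border 'ab')
j=10 s[j]='a': k: 2→0; π[10]=1 (border 'a')
j=11 s[j]='b': π[11]=2 (border 'ab')
j=12 s[j]='b': π[12]=3 (border 'abb')
j=13 s[j]='a': k: 3→0; π[13]=1 (border 'a')
j=14 s[j]='a': k: 1→0; π[14]=1 (border 'a')
j=15 s[j]='a': k: 1→0; π[15]=1 (border 'a')
j=16 s[j]='a': k: 1→0; π[16]=1 (border 'a')
j=17 s[j]='a': k: 1→0; π[17]=1 (border 'a')
j=18 s[j]='a': k: 1→0; π[18]=1 (border 'a')
j=19 s[j]='a': k: 1→0; π[19]=1 (border 'a')
j=20 s[j]='b': π[20]=2 (border 'ab')
j=21 s[j]='b': π[21]=3 (border 'abb')
j=22 s[j]='a': k: 3→0; π[22]=1 (border 'a')
j=23 s[j]='a': k: 1→0; π[23]=1 (border 'a')
j=24 s[j]='a': k: 1→0; π[24]=1 (border 'a')
j=25 s[j]='b': π[25]=2 (border 'ab')
j=26 s[j]='a': k: 2→0; π[26]=1 (border 'a')
j=27 s[j]='b': π[27]=2 (border 'ab')
j=28 s[j]='a': k: 2→0; π[28]=1 (border 'a')
j=29 s[j]='a': k: 1→0; π[29]=1 (border 'a')
j=30 s[j]='a': k: 1→0; π[30]=1 (border 'a')
j=31 s[j]='a': k: 1→0; π[31]=1 (border 'a')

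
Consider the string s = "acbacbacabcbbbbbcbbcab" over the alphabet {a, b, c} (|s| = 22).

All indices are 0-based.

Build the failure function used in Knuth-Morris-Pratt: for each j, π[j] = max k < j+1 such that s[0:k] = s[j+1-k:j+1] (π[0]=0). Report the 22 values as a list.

π[0] = 0
j=1 s[j]='c': π[1]=0 (border '')
j=2 s[j]='b': π[2]=0 (border '')
j=3 s[j]='a': π[3]=1 (border 'a')
j=4 s[j]='c': π[4]=2 (border 'ac')
j=5 s[j]='b': π[5]=3 (border 'acb')
j=6 s[j]='a': π[6]=4 (border 'acba')
j=7 s[j]='c': π[7]=5 (border 'acbac')
j=8 s[j]='a': k: 5→2→0; π[8]=1 (border 'a')
j=9 s[j]='b': k: 1→0; π[9]=0 (border '')
j=10 s[j]='c': π[10]=0 (border '')
j=11 s[j]='b': π[11]=0 (border '')
j=12 s[j]='b': π[12]=0 (border '')
j=13 s[j]='b': π[13]=0 (border '')
j=14 s[j]='b': π[14]=0 (border '')
j=15 s[j]='b': π[15]=0 (border '')
j=16 s[j]='c': π[16]=0 (border '')
j=17 s[j]='b': π[17]=0 (border '')
j=18 s[j]='b': π[18]=0 (border '')
j=19 s[j]='c': π[19]=0 (border '')
j=20 s[j]='a': π[20]=1 (border 'a')
j=21 s[j]='b': k: 1→0; π[21]=0 (border '')

[0, 0, 0, 1, 2, 3, 4, 5, 1, 0, 0, 0, 0, 0, 0, 0, 0, 0, 0, 0, 1, 0]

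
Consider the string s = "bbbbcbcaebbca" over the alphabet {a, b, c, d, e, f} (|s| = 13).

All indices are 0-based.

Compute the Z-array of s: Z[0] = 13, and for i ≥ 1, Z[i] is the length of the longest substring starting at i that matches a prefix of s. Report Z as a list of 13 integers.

Z[0]=13
i=1: outside box; Z[1]=3 grow→box=[1,4)
i=2: min(r-i=2, Z[1]=3)=2; Z[2]=2
i=3: min(r-i=1, Z[2]=2)=1; Z[3]=1
i=4: outside box; Z[4]=0
i=5: outside box; Z[5]=1 grow→box=[5,6)
i=6: outside box; Z[6]=0
i=7: outside box; Z[7]=0
i=8: outside box; Z[8]=0
i=9: outside box; Z[9]=2 grow→box=[9,11)
i=10: min(r-i=1, Z[1]=3)=1; Z[10]=1
i=11: outside box; Z[11]=0
i=12: outside box; Z[12]=0

[13, 3, 2, 1, 0, 1, 0, 0, 0, 2, 1, 0, 0]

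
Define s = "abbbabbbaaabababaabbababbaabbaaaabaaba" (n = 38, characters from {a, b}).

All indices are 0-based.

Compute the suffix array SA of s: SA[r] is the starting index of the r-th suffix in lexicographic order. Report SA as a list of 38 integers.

[37, 29, 30, 8, 34, 31, 9, 25, 16, 35, 32, 14, 12, 10, 20, 26, 22, 17, 4, 0, 36, 28, 7, 33, 24, 15, 13, 11, 19, 21, 3, 27, 6, 23, 18, 2, 5, 1]

rank | idx | suffix
   0 |  37 | a
   1 |  29 | aaaabaaba
   2 |  30 | aaabaaba
   3 |   8 | aaabababaabbababbaabbaaaabaaba
   4 |  34 | aaba
   5 |  31 | aabaaba
   6 |   9 | aabababaabbababbaabbaaaabaaba
   7 |  25 | aabbaaaabaaba
   8 |  16 | aabbababbaabbaaaabaaba
   9 |  35 | aba
  10 |  32 | abaaba
  11 |  14 | abaabbababbaabbaaaabaaba
  12 |  12 | ababaabbababbaabbaaaabaaba
  13 |  10 | abababaabbababbaabbaaaabaaba
  14 |  20 | ababbaabbaaaabaaba
  15 |  26 | abbaaaabaaba
  16 |  22 | abbaabbaaaabaaba
  17 |  17 | abbababbaabbaaaabaaba
  18 |   4 | abbbaaabababaabbababbaabbaaaabaaba
  19 |   0 | abbbabbbaaabababaabbababbaabbaaaabaaba
  20 |  36 | ba
  21 |  28 | baaaabaaba
  22 |   7 | baaabababaabbababbaabbaaaabaaba
  23 |  33 | baaba
  24 |  24 | baabbaaaabaaba
  25 |  15 | baabbababbaabbaaaabaaba
  26 |  13 | babaabbababbaabbaaaabaaba
  27 |  11 | bababaabbababbaabbaaaabaaba
  28 |  19 | bababbaabbaaaabaaba
  29 |  21 | babbaabbaaaabaaba
  30 |   3 | babbbaaabababaabbababbaabbaaaabaaba
  31 |  27 | bbaaaabaaba
  32 |   6 | bbaaabababaabbababbaabbaaaabaaba
  33 |  23 | bbaabbaaaabaaba
  34 |  18 | bbababbaabbaaaabaaba
  35 |   2 | bbabbbaaabababaabbababbaabbaaaabaaba
  36 |   5 | bbbaaabababaabbababbaabbaaaabaaba
  37 |   1 | bbbabbbaaabababaabbababbaabbaaaabaaba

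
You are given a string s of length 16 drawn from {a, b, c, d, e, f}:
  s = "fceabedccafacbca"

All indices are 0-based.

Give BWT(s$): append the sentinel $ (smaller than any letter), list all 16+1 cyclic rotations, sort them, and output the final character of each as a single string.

rank  rotation           last
    0  $fceabedccafacbca  a
    1  a$fceabedccafacbc  c
    2  abedccafacbca$fce  e
    3  acbca$fceabedccaf  f
    4  afacbca$fceabedcc  c
    5  bca$fceabedccafac  c
    6  bedccafacbca$fcea  a
    7  ca$fceabedccafacb  b
    8  cafacbca$fceabedc  c
    9  cbca$fceabedccafa  a
   10  ccafacbca$fceabed  d
   11  ceabedccafacbca$f  f
   12  dccafacbca$fceabe  e
   13  eabedccafacbca$fc  c
   14  edccafacbca$fceab  b
   15  facbca$fceabedcca  a
   16  fceabedccafacbca$  $

acefccabcadfecba$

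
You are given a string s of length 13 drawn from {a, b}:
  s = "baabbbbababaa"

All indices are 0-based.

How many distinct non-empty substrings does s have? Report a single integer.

67

sorted suffixes:
  #0 SA[0]=12  'a'
  #1 SA[1]=11  'aa'
  #2 SA[2]=1  'aabbbbababaa'
  #3 SA[3]=9  'abaa'
  #4 SA[4]=7  'ababaa'
  #5 SA[5]=2  'abbbbababaa'
  #6 SA[6]=10  'baa'
  #7 SA[7]=0  'baabbbbababaa'
  #8 SA[8]=8  'babaa'
  #9 SA[9]=6  'bababaa'
  #10 SA[10]=5  'bbababaa'
  #11 SA[11]=4  'bbbababaa'
  #12 SA[12]=3  'bbbbababaa'

SA = [12, 11, 1, 9, 7, 2, 10, 0, 8, 6, 5, 4, 3]
rank  pair      lcp
   1  s[12:],s[11:]  1  'a'
   2  s[11:],s[1:]  2  'aa'
   3  s[1:],s[9:]  1  'a'
   4  s[9:],s[7:]  3  'aba'
   5  s[7:],s[2:]  2  'ab'
   6  s[2:],s[10:]  0  ''
   7  s[10:],s[0:]  3  'baa'
   8  s[0:],s[8:]  2  'ba'
   9  s[8:],s[6:]  4  'baba'
  10  s[6:],s[5:]  1  'b'
  11  s[5:],s[4:]  2  'bb'
  12  s[4:],s[3:]  3  'bbb'

n(n+1)/2 = 13·14/2 = 91
Σ LCP = 0 + 1 + 2 + 1 + 3 + 2 + 0 + 3 + 2 + 4 + 1 + 2 + 3 = 24
distinct = 91 − 24 = 67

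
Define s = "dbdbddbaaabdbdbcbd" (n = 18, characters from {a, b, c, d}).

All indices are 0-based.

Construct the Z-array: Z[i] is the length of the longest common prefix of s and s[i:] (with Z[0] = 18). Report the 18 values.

Z[0]=18
i=1: fresh scan; Z[1]=0
i=2: fresh scan; Z[2]=3 extend→box=[2,5)
i=3: min(r-i=2, Z[1]=0)=0; Z[3]=0
i=4: min(r-i=1, Z[2]=3)=1; Z[4]=1
i=5: fresh scan; Z[5]=2 extend→box=[5,7)
i=6: min(r-i=1, Z[1]=0)=0; Z[6]=0
i=7: fresh scan; Z[7]=0
i=8: fresh scan; Z[8]=0
i=9: fresh scan; Z[9]=0
i=10: fresh scan; Z[10]=0
i=11: fresh scan; Z[11]=4 extend→box=[11,15)
i=12: min(r-i=3, Z[1]=0)=0; Z[12]=0
i=13: min(r-i=2, Z[2]=3)=2; Z[13]=2
i=14: min(r-i=1, Z[3]=0)=0; Z[14]=0
i=15: fresh scan; Z[15]=0
i=16: fresh scan; Z[16]=0
i=17: fresh scan; Z[17]=1 extend→box=[17,18)

[18, 0, 3, 0, 1, 2, 0, 0, 0, 0, 0, 4, 0, 2, 0, 0, 0, 1]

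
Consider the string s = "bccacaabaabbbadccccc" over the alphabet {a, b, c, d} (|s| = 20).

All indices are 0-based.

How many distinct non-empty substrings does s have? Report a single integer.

181

sorted suffixes:
  #0 SA[0]=5  'aabaabbbadccccc'
  #1 SA[1]=8  'aabbbadccccc'
  #2 SA[2]=6  'abaabbbadccccc'
  #3 SA[3]=9  'abbbadccccc'
  #4 SA[4]=3  'acaabaabbbadccccc'
  #5 SA[5]=13  'adccccc'
  #6 SA[6]=7  'baabbbadccccc'
  #7 SA[7]=12  'badccccc'
  #8 SA[8]=11  'bbadccccc'
  #9 SA[9]=10  'bbbadccccc'
  #10 SA[10]=0  'bccacaabaabbbadccccc'
  #11 SA[11]=19  'c'
  #12 SA[12]=4  'caabaabbbadccccc'
  #13 SA[13]=2  'cacaabaabbbadccccc'
  #14 SA[14]=18  'cc'
  #15 SA[15]=1  'ccacaabaabbbadccccc'
  #16 SA[16]=17  'ccc'
  #17 SA[17]=16  'cccc'
  #18 SA[18]=15  'ccccc'
  #19 SA[19]=14  'dccccc'

SA = [5, 8, 6, 9, 3, 13, 7, 12, 11, 10, 0, 19, 4, 2, 18, 1, 17, 16, 15, 14]
i: (SA[i-1],SA[i]) lcp shared
  1: (5,8) 3 'aab'
  2: (8,6) 1 'a'
  3: (6,9) 2 'ab'
  4: (9,3) 1 'a'
  5: (3,13) 1 'a'
  6: (13,7) 0 ''
  7: (7,12) 2 'ba'
  8: (12,11) 1 'b'
  9: (11,10) 2 'bb'
  10: (10,0) 1 'b'
  11: (0,19) 0 ''
  12: (19,4) 1 'c'
  13: (4,2) 2 'ca'
  14: (2,18) 1 'c'
  15: (18,1) 2 'cc'
  16: (1,17) 2 'cc'
  17: (17,16) 3 'ccc'
  18: (16,15) 4 'cccc'
  19: (15,14) 0 ''

n(n+1)/2 = 20·21/2 = 210
Σ LCP = 0 + 3 + 1 + 2 + 1 + 1 + 0 + 2 + 1 + 2 + 1 + 0 + 1 + 2 + 1 + 2 + 2 + 3 + 4 + 0 = 29
distinct = 210 − 29 = 181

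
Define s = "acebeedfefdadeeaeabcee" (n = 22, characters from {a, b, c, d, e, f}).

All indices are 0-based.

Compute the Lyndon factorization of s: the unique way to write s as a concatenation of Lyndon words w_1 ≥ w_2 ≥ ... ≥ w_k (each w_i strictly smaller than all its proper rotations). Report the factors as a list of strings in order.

emit factor 1: 'acebeedfefdadeeae' (i=0, period=17)
emit factor 2: 'abcee' (i=17, period=5)

["acebeedfefdadeeae", "abcee"]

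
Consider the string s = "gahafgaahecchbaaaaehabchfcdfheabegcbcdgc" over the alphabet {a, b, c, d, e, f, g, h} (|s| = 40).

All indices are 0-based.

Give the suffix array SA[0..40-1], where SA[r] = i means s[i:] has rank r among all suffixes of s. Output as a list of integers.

[14, 15, 16, 6, 20, 30, 17, 3, 1, 7, 13, 35, 21, 31, 39, 34, 10, 25, 36, 11, 22, 26, 37, 29, 9, 32, 18, 24, 4, 27, 5, 0, 38, 33, 19, 2, 12, 28, 8, 23]

sorted suffixes:
  #0 SA[0]=14  'aaaaehabchfcdfheabegcbcdgc'
  #1 SA[1]=15  'aaaehabchfcdfheabegcbcdgc'
  #2 SA[2]=16  'aaehabchfcdfheabegcbcdgc'
  #3 SA[3]=6  'aahecchbaaaaehabchfcdfheabegcbcdgc'
  #4 SA[4]=20  'abchfcdfheabegcbcdgc'
  #5 SA[5]=30  'abegcbcdgc'
  #6 SA[6]=17  'aehabchfcdfheabegcbcdgc'
  #7 SA[7]=3  'afgaahecchbaaaaehabchfcdfheabegcbcdgc'
  #8 SA[8]=1  'ahafgaahecchbaaaaehabchfcdfheabegcbcdgc'
  #9 SA[9]=7  'ahecchbaaaaehabchfcdfheabegcbcdgc'
  #10 SA[10]=13  'baaaaehabchfcdfheabegcbcdgc'
  #11 SA[11]=35  'bcdgc'
  #12 SA[12]=21  'bchfcdfheabegcbcdgc'
  #13 SA[13]=31  'begcbcdgc'
  #14 SA[14]=39  'c'
  #15 SA[15]=34  'cbcdgc'
  #16 SA[16]=10  'cchbaaaaehabchfcdfheabegcbcdgc'
  #17 SA[17]=25  'cdfheabegcbcdgc'
  #18 SA[18]=36  'cdgc'
  #19 SA[19]=11  'chbaaaaehabchfcdfheabegcbcdgc'
  #20 SA[20]=22  'chfcdfheabegcbcdgc'
  #21 SA[21]=26  'dfheabegcbcdgc'
  #22 SA[22]=37  'dgc'
  #23 SA[23]=29  'eabegcbcdgc'
  #24 SA[24]=9  'ecchbaaaaehabchfcdfheabegcbcdgc'
  #25 SA[25]=32  'egcbcdgc'
  #26 SA[26]=18  'ehabchfcdfheabegcbcdgc'
  #27 SA[27]=24  'fcdfheabegcbcdgc'
  #28 SA[28]=4  'fgaahecchbaaaaehabchfcdfheabegcbcdgc'
  #29 SA[29]=27  'fheabegcbcdgc'
  #30 SA[30]=5  'gaahecchbaaaaehabchfcdfheabegcbcdgc'
  #31 SA[31]=0  'gahafgaahecchbaaaaehabchfcdfheabegcbcdgc'
  #32 SA[32]=38  'gc'
  #33 SA[33]=33  'gcbcdgc'
  #34 SA[34]=19  'habchfcdfheabegcbcdgc'
  #35 SA[35]=2  'hafgaahecchbaaaaehabchfcdfheabegcbcdgc'
  #36 SA[36]=12  'hbaaaaehabchfcdfheabegcbcdgc'
  #37 SA[37]=28  'heabegcbcdgc'
  #38 SA[38]=8  'hecchbaaaaehabchfcdfheabegcbcdgc'
  #39 SA[39]=23  'hfcdfheabegcbcdgc'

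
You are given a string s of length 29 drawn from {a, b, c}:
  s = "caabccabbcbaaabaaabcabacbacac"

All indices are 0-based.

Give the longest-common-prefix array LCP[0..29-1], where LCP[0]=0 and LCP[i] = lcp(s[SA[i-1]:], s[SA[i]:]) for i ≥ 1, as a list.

[0, 4, 2, 3, 4, 1, 3, 2, 2, 3, 1, 2, 2, 0, 5, 2, 3, 1, 1, 2, 2, 0, 1, 2, 3, 2, 1, 3, 1]

rank→(start, suffix):
  0 → (11, 'aaabaaabcabacbacac')
  1 → (15, 'aaabcabacbacac')
  2 → (12, 'aabaaabcabacbacac')
  3 → (16, 'aabcabacbacac')
  4 → (1, 'aabccabbcbaaabaaabcabacbacac')
  5 → (13, 'abaaabcabacbacac')
  6 → (20, 'abacbacac')
  7 → (6, 'abbcbaaabaaabcabacbacac')
  8 → (17, 'abcabacbacac')
  9 → (2, 'abccabbcbaaabaaabcabacbacac')
  10 → (27, 'ac')
  11 → (25, 'acac')
  12 → (22, 'acbacac')
  13 → (10, 'baaabaaabcabacbacac')
  14 → (14, 'baaabcabacbacac')
  15 → (24, 'bacac')
  16 → (21, 'bacbacac')
  17 → (7, 'bbcbaaabaaabcabacbacac')
  18 → (18, 'bcabacbacac')
  19 → (8, 'bcbaaabaaabcabacbacac')
  20 → (3, 'bccabbcbaaabaaabcabacbacac')
  21 → (28, 'c')
  22 → (0, 'caabccabbcbaaabaaabcabacbacac')
  23 → (19, 'cabacbacac')
  24 → (5, 'cabbcbaaabaaabcabacbacac')
  25 → (26, 'cac')
  26 → (9, 'cbaaabaaabcabacbacac')
  27 → (23, 'cbacac')
  28 → (4, 'ccabbcbaaabaaabcabacbacac')

SA = [11, 15, 12, 16, 1, 13, 20, 6, 17, 2, 27, 25, 22, 10, 14, 24, 21, 7, 18, 8, 3, 28, 0, 19, 5, 26, 9, 23, 4]
rank  pair      lcp
   1  s[11:],s[15:]  4  'aaab'
   2  s[15:],s[12:]  2  'aa'
   3  s[12:],s[16:]  3  'aab'
   4  s[16:],s[1:]  4  'aabc'
   5  s[1:],s[13:]  1  'a'
   6  s[13:],s[20:]  3  'aba'
   7  s[20:],s[6:]  2  'ab'
   8  s[6:],s[17:]  2  'ab'
   9  s[17:],s[2:]  3  'abc'
  10  s[2:],s[27:]  1  'a'
  11  s[27:],s[25:]  2  'ac'
  12  s[25:],s[22:]  2  'ac'
  13  s[22:],s[10:]  0  ''
  14  s[10:],s[14:]  5  'baaab'
  15  s[14:],s[24:]  2  'ba'
  16  s[24:],s[21:]  3  'bac'
  17  s[21:],s[7:]  1  'b'
  18  s[7:],s[18:]  1  'b'
  19  s[18:],s[8:]  2  'bc'
  20  s[8:],s[3:]  2  'bc'
  21  s[3:],s[28:]  0  ''
  22  s[28:],s[0:]  1  'c'
  23  s[0:],s[19:]  2  'ca'
  24  s[19:],s[5:]  3  'cab'
  25  s[5:],s[26:]  2  'ca'
  26  s[26:],s[9:]  1  'c'
  27  s[9:],s[23:]  3  'cba'
  28  s[23:],s[4:]  1  'c'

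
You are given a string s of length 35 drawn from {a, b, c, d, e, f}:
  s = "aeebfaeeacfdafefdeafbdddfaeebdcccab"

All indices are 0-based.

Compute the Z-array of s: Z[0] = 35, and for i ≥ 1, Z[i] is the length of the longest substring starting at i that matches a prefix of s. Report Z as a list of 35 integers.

[35, 0, 0, 0, 0, 3, 0, 0, 1, 0, 0, 0, 1, 0, 0, 0, 0, 0, 1, 0, 0, 0, 0, 0, 0, 4, 0, 0, 0, 0, 0, 0, 0, 1, 0]

Z[0]=35
i=1: i≥r, start 0; Z[1]=0
i=2: i≥r, start 0; Z[2]=0
i=3: i≥r, start 0; Z[3]=0
i=4: i≥r, start 0; Z[4]=0
i=5: i≥r, start 0; Z[5]=3 grow→box=[5,8)
i=6: min(r-i=2, Z[1]=0)=0; Z[6]=0
i=7: min(r-i=1, Z[2]=0)=0; Z[7]=0
i=8: i≥r, start 0; Z[8]=1 grow→box=[8,9)
i=9: i≥r, start 0; Z[9]=0
i=10: i≥r, start 0; Z[10]=0
i=11: i≥r, start 0; Z[11]=0
i=12: i≥r, start 0; Z[12]=1 grow→box=[12,13)
i=13: i≥r, start 0; Z[13]=0
i=14: i≥r, start 0; Z[14]=0
i=15: i≥r, start 0; Z[15]=0
i=16: i≥r, start 0; Z[16]=0
i=17: i≥r, start 0; Z[17]=0
i=18: i≥r, start 0; Z[18]=1 grow→box=[18,19)
i=19: i≥r, start 0; Z[19]=0
i=20: i≥r, start 0; Z[20]=0
i=21: i≥r, start 0; Z[21]=0
i=22: i≥r, start 0; Z[22]=0
i=23: i≥r, start 0; Z[23]=0
i=24: i≥r, start 0; Z[24]=0
i=25: i≥r, start 0; Z[25]=4 grow→box=[25,29)
i=26: min(r-i=3, Z[1]=0)=0; Z[26]=0
i=27: min(r-i=2, Z[2]=0)=0; Z[27]=0
i=28: min(r-i=1, Z[3]=0)=0; Z[28]=0
i=29: i≥r, start 0; Z[29]=0
i=30: i≥r, start 0; Z[30]=0
i=31: i≥r, start 0; Z[31]=0
i=32: i≥r, start 0; Z[32]=0
i=33: i≥r, start 0; Z[33]=1 grow→box=[33,34)
i=34: i≥r, start 0; Z[34]=0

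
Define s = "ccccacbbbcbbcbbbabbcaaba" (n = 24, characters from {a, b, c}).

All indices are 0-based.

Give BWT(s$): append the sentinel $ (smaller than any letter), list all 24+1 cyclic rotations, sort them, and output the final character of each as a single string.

rank  rotation                   last
    0  $ccccacbbbcbbcbbbabbcaaba  a
    1  a$ccccacbbbcbbcbbbabbcaab  b
    2  aaba$ccccacbbbcbbcbbbabbc  c
    3  aba$ccccacbbbcbbcbbbabbca  a
    4  abbcaaba$ccccacbbbcbbcbbb  b
    5  acbbbcbbcbbbabbcaaba$cccc  c
    6  ba$ccccacbbbcbbcbbbabbcaa  a
    7  babbcaaba$ccccacbbbcbbcbb  b
    8  bbabbcaaba$ccccacbbbcbbcb  b
    9  bbbabbcaaba$ccccacbbbcbbc  c
   10  bbbcbbcbbbabbcaaba$ccccac  c
   11  bbcaaba$ccccacbbbcbbcbbba  a
   12  bbcbbbabbcaaba$ccccacbbbc  c
   13  bbcbbcbbbabbcaaba$ccccacb  b
   14  bcaaba$ccccacbbbcbbcbbbab  b
   15  bcbbbabbcaaba$ccccacbbbcb  b
   16  bcbbcbbbabbcaaba$ccccacbb  b
   17  caaba$ccccacbbbcbbcbbbabb  b
   18  cacbbbcbbcbbbabbcaaba$ccc  c
   19  cbbbabbcaaba$ccccacbbbcbb  b
   20  cbbbcbbcbbbabbcaaba$cccca  a
   21  cbbcbbbabbcaaba$ccccacbbb  b
   22  ccacbbbcbbcbbbabbcaaba$cc  c
   23  cccacbbbcbbcbbbabbcaaba$c  c
   24  ccccacbbbcbbcbbbabbcaaba$  $

abcabcabbccacbbbbbcbabcc$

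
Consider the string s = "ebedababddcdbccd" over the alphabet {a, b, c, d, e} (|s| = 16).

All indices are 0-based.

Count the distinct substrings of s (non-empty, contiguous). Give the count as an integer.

123

sorted suffixes:
  #0 SA[0]=4  'ababddcdbccd'
  #1 SA[1]=6  'abddcdbccd'
  #2 SA[2]=5  'babddcdbccd'
  #3 SA[3]=12  'bccd'
  #4 SA[4]=7  'bddcdbccd'
  #5 SA[5]=1  'bedababddcdbccd'
  #6 SA[6]=13  'ccd'
  #7 SA[7]=14  'cd'
  #8 SA[8]=10  'cdbccd'
  #9 SA[9]=15  'd'
  #10 SA[10]=3  'dababddcdbccd'
  #11 SA[11]=11  'dbccd'
  #12 SA[12]=9  'dcdbccd'
  #13 SA[13]=8  'ddcdbccd'
  #14 SA[14]=0  'ebedababddcdbccd'
  #15 SA[15]=2  'edababddcdbccd'

SA = [4, 6, 5, 12, 7, 1, 13, 14, 10, 15, 3, 11, 9, 8, 0, 2]
rank  pair      lcp
   1  s[4:],s[6:]  2  'ab'
   2  s[6:],s[5:]  0  ''
   3  s[5:],s[12:]  1  'b'
   4  s[12:],s[7:]  1  'b'
   5  s[7:],s[1:]  1  'b'
   6  s[1:],s[13:]  0  ''
   7  s[13:],s[14:]  1  'c'
   8  s[14:],s[10:]  2  'cd'
   9  s[10:],s[15:]  0  ''
  10  s[15:],s[3:]  1  'd'
  11  s[3:],s[11:]  1  'd'
  12  s[11:],s[9:]  1  'd'
  13  s[9:],s[8:]  1  'd'
  14  s[8:],s[0:]  0  ''
  15  s[0:],s[2:]  1  'e'

n(n+1)/2 = 16·17/2 = 136
Σ LCP = 0 + 2 + 0 + 1 + 1 + 1 + 0 + 1 + 2 + 0 + 1 + 1 + 1 + 1 + 0 + 1 = 13
distinct = 136 − 13 = 123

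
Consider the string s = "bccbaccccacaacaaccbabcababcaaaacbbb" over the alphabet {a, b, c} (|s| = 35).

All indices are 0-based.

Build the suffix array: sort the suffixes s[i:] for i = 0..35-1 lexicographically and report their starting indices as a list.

rank | idx | suffix
   0 |  27 | aaaacbbb
   1 |  28 | aaacbbb
   2 |  11 | aacaaccbabcababcaaaacbbb
   3 |  29 | aacbbb
   4 |  14 | aaccbabcababcaaaacbbb
   5 |  22 | ababcaaaacbbb
   6 |  24 | abcaaaacbbb
   7 |  19 | abcababcaaaacbbb
   8 |   9 | acaacaaccbabcababcaaaacbbb
   9 |  12 | acaaccbabcababcaaaacbbb
  10 |  30 | acbbb
  11 |  15 | accbabcababcaaaacbbb
  12 |   4 | accccacaacaaccbabcababcaaaacbbb
  13 |  34 | b
  14 |  23 | babcaaaacbbb
  15 |  18 | babcababcaaaacbbb
  16 |   3 | baccccacaacaaccbabcababcaaaacbbb
  17 |  33 | bb
  18 |  32 | bbb
  19 |  25 | bcaaaacbbb
  20 |  20 | bcababcaaaacbbb
  21 |   0 | bccbaccccacaacaaccbabcababcaaaacbbb
  22 |  26 | caaaacbbb
  23 |  10 | caacaaccbabcababcaaaacbbb
  24 |  13 | caaccbabcababcaaaacbbb
  25 |  21 | cababcaaaacbbb
  26 |   8 | cacaacaaccbabcababcaaaacbbb
  27 |  17 | cbabcababcaaaacbbb
  28 |   2 | cbaccccacaacaaccbabcababcaaaacbbb
  29 |  31 | cbbb
  30 |   7 | ccacaacaaccbabcababcaaaacbbb
  31 |  16 | ccbabcababcaaaacbbb
  32 |   1 | ccbaccccacaacaaccbabcababcaaaacbbb
  33 |   6 | cccacaacaaccbabcababcaaaacbbb
  34 |   5 | ccccacaacaaccbabcababcaaaacbbb

[27, 28, 11, 29, 14, 22, 24, 19, 9, 12, 30, 15, 4, 34, 23, 18, 3, 33, 32, 25, 20, 0, 26, 10, 13, 21, 8, 17, 2, 31, 7, 16, 1, 6, 5]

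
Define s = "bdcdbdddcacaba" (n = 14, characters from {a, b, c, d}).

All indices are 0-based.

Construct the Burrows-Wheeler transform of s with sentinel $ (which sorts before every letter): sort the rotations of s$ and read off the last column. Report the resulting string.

abcca$daddcdbdb

rank  rotation         last
    0  $bdcdbdddcacaba  a
    1  a$bdcdbdddcacab  b
    2  aba$bdcdbdddcac  c
    3  acaba$bdcdbdddc  c
    4  ba$bdcdbdddcaca  a
    5  bdcdbdddcacaba$  $
    6  bdddcacaba$bdcd  d
    7  caba$bdcdbdddca  a
    8  cacaba$bdcdbddd  d
    9  cdbdddcacaba$bd  d
   10  dbdddcacaba$bdc  c
   11  dcacaba$bdcdbdd  d
   12  dcdbdddcacaba$b  b
   13  ddcacaba$bdcdbd  d
   14  dddcacaba$bdcdb  b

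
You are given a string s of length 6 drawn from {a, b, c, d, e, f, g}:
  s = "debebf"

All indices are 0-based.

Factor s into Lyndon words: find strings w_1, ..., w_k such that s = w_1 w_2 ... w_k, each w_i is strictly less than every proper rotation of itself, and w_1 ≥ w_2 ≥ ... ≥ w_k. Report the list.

emit factor 1: 'de' (i=0, period=2)
emit factor 2: 'bebf' (i=2, period=4)

["de", "bebf"]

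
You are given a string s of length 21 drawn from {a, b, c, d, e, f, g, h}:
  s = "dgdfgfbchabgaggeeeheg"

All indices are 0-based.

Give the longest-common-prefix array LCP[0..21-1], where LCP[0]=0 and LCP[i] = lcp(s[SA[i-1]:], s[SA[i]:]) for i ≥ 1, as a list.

rank | idx | suffix
   0 |   9 | abgaggeeeheg
   1 |  12 | aggeeeheg
   2 |   6 | bchabgaggeeeheg
   3 |  10 | bgaggeeeheg
   4 |   7 | chabgaggeeeheg
   5 |   2 | dfgfbchabgaggeeeheg
   6 |   0 | dgdfgfbchabgaggeeeheg
   7 |  15 | eeeheg
   8 |  16 | eeheg
   9 |  19 | eg
  10 |  17 | eheg
  11 |   5 | fbchabgaggeeeheg
  12 |   3 | fgfbchabgaggeeeheg
  13 |  20 | g
  14 |  11 | gaggeeeheg
  15 |   1 | gdfgfbchabgaggeeeheg
  16 |  14 | geeeheg
  17 |   4 | gfbchabgaggeeeheg
  18 |  13 | ggeeeheg
  19 |   8 | habgaggeeeheg
  20 |  18 | heg

SA = [9, 12, 6, 10, 7, 2, 0, 15, 16, 19, 17, 5, 3, 20, 11, 1, 14, 4, 13, 8, 18]
[i] adj suffixes → lcp
  [1] 9/12 → 1 ('a')
  [2] 12/6 → 0 ('')
  [3] 6/10 → 1 ('b')
  [4] 10/7 → 0 ('')
  [5] 7/2 → 0 ('')
  [6] 2/0 → 1 ('d')
  [7] 0/15 → 0 ('')
  [8] 15/16 → 2 ('ee')
  [9] 16/19 → 1 ('e')
  [10] 19/17 → 1 ('e')
  [11] 17/5 → 0 ('')
  [12] 5/3 → 1 ('f')
  [13] 3/20 → 0 ('')
  [14] 20/11 → 1 ('g')
  [15] 11/1 → 1 ('g')
  [16] 1/14 → 1 ('g')
  [17] 14/4 → 1 ('g')
  [18] 4/13 → 1 ('g')
  [19] 13/8 → 0 ('')
  [20] 8/18 → 1 ('h')

[0, 1, 0, 1, 0, 0, 1, 0, 2, 1, 1, 0, 1, 0, 1, 1, 1, 1, 1, 0, 1]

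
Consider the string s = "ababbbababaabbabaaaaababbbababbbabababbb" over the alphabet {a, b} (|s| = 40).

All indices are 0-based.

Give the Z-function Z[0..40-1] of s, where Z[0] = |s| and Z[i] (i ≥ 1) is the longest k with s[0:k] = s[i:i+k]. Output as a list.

[40, 0, 2, 0, 0, 0, 4, 0, 3, 0, 1, 2, 0, 0, 3, 0, 1, 1, 1, 1, 10, 0, 2, 0, 0, 0, 11, 0, 2, 0, 0, 0, 4, 0, 6, 0, 2, 0, 0, 0]

Z[0]=40
i=1: i≥r, start 0; Z[1]=0
i=2: i≥r, start 0; Z[2]=2 extend→box=[2,4)
i=3: min(r-i=1, Z[1]=0)=0; Z[3]=0
i=4: i≥r, start 0; Z[4]=0
i=5: i≥r, start 0; Z[5]=0
i=6: i≥r, start 0; Z[6]=4 extend→box=[6,10)
i=7: min(r-i=3, Z[1]=0)=0; Z[7]=0
i=8: min(r-i=2, Z[2]=2)=2; Z[8]=3 extend→box=[8,11)
i=9: min(r-i=2, Z[1]=0)=0; Z[9]=0
i=10: min(r-i=1, Z[2]=2)=1; Z[10]=1
i=11: i≥r, start 0; Z[11]=2 extend→box=[11,13)
i=12: min(r-i=1, Z[1]=0)=0; Z[12]=0
i=13: i≥r, start 0; Z[13]=0
i=14: i≥r, start 0; Z[14]=3 extend→box=[14,17)
i=15: min(r-i=2, Z[1]=0)=0; Z[15]=0
i=16: min(r-i=1, Z[2]=2)=1; Z[16]=1
i=17: i≥r, start 0; Z[17]=1 extend→box=[17,18)
i=18: i≥r, start 0; Z[18]=1 extend→box=[18,19)
i=19: i≥r, start 0; Z[19]=1 extend→box=[19,20)
i=20: i≥r, start 0; Z[20]=10 extend→box=[20,30)
i=21: min(r-i=9, Z[1]=0)=0; Z[21]=0
i=22: min(r-i=8, Z[2]=2)=2; Z[22]=2
i=23: min(r-i=7, Z[3]=0)=0; Z[23]=0
i=24: min(r-i=6, Z[4]=0)=0; Z[24]=0
i=25: min(r-i=5, Z[5]=0)=0; Z[25]=0
i=26: min(r-i=4, Z[6]=4)=4; Z[26]=11 extend→box=[26,37)
i=27: min(r-i=10, Z[1]=0)=0; Z[27]=0
i=28: min(r-i=9, Z[2]=2)=2; Z[28]=2
i=29: min(r-i=8, Z[3]=0)=0; Z[29]=0
i=30: min(r-i=7, Z[4]=0)=0; Z[30]=0
i=31: min(r-i=6, Z[5]=0)=0; Z[31]=0
i=32: min(r-i=5, Z[6]=4)=4; Z[32]=4
i=33: min(r-i=4, Z[7]=0)=0; Z[33]=0
i=34: min(r-i=3, Z[8]=3)=3; Z[34]=6 extend→box=[34,40)
i=35: min(r-i=5, Z[1]=0)=0; Z[35]=0
i=36: min(r-i=4, Z[2]=2)=2; Z[36]=2
i=37: min(r-i=3, Z[3]=0)=0; Z[37]=0
i=38: min(r-i=2, Z[4]=0)=0; Z[38]=0
i=39: min(r-i=1, Z[5]=0)=0; Z[39]=0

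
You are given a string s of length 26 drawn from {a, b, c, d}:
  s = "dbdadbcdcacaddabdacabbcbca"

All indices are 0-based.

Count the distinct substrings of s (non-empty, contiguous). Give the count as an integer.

rank→(start, suffix):
  0 → (25, 'a')
  1 → (19, 'abbcbca')
  2 → (14, 'abdacabbcbca')
  3 → (17, 'acabbcbca')
  4 → (9, 'acaddabdacabbcbca')
  5 → (3, 'adbcdcacaddabdacabbcbca')
  6 → (11, 'addabdacabbcbca')
  7 → (20, 'bbcbca')
  8 → (23, 'bca')
  9 → (21, 'bcbca')
  10 → (5, 'bcdcacaddabdacabbcbca')
  11 → (15, 'bdacabbcbca')
  12 → (1, 'bdadbcdcacaddabdacabbcbca')
  13 → (24, 'ca')
  14 → (18, 'cabbcbca')
  15 → (8, 'cacaddabdacabbcbca')
  16 → (10, 'caddabdacabbcbca')
  17 → (22, 'cbca')
  18 → (6, 'cdcacaddabdacabbcbca')
  19 → (13, 'dabdacabbcbca')
  20 → (16, 'dacabbcbca')
  21 → (2, 'dadbcdcacaddabdacabbcbca')
  22 → (4, 'dbcdcacaddabdacabbcbca')
  23 → (0, 'dbdadbcdcacaddabdacabbcbca')
  24 → (7, 'dcacaddabdacabbcbca')
  25 → (12, 'ddabdacabbcbca')

SA = [25, 19, 14, 17, 9, 3, 11, 20, 23, 21, 5, 15, 1, 24, 18, 8, 10, 22, 6, 13, 16, 2, 4, 0, 7, 12]
i: (SA[i-1],SA[i]) lcp shared
  1: (25,19) 1 'a'
  2: (19,14) 2 'ab'
  3: (14,17) 1 'a'
  4: (17,9) 3 'aca'
  5: (9,3) 1 'a'
  6: (3,11) 2 'ad'
  7: (11,20) 0 ''
  8: (20,23) 1 'b'
  9: (23,21) 2 'bc'
  10: (21,5) 2 'bc'
  11: (5,15) 1 'b'
  12: (15,1) 3 'bda'
  13: (1,24) 0 ''
  14: (24,18) 2 'ca'
  15: (18,8) 2 'ca'
  16: (8,10) 2 'ca'
  17: (10,22) 1 'c'
  18: (22,6) 1 'c'
  19: (6,13) 0 ''
  20: (13,16) 2 'da'
  21: (16,2) 2 'da'
  22: (2,4) 1 'd'
  23: (4,0) 2 'db'
  24: (0,7) 1 'd'
  25: (7,12) 1 'd'

n(n+1)/2 = 26·27/2 = 351
Σ LCP = 0 + 1 + 2 + 1 + 3 + 1 + 2 + 0 + 1 + 2 + 2 + 1 + 3 + 0 + 2 + 2 + 2 + 1 + 1 + 0 + 2 + 2 + 1 + 2 + 1 + 1 = 36
distinct = 351 − 36 = 315

315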